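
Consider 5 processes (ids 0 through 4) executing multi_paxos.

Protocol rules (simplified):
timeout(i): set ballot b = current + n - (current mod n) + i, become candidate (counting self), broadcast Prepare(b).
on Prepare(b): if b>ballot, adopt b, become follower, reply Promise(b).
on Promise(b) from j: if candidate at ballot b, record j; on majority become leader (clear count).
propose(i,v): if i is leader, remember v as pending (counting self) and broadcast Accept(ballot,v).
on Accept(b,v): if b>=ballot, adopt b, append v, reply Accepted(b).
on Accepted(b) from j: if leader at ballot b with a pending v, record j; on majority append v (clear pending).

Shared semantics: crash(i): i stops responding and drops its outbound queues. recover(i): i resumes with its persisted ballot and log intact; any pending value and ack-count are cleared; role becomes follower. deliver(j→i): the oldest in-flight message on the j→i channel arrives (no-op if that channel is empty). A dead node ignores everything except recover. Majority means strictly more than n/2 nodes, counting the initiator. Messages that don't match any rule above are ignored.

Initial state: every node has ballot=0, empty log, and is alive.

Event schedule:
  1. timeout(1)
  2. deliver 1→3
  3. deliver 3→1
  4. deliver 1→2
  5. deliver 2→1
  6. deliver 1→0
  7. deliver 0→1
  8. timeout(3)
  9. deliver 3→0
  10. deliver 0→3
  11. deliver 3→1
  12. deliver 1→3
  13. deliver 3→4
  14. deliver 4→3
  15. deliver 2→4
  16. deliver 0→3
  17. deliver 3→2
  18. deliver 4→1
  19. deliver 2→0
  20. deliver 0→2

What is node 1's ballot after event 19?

13

[1] timeout(1) → N1(cand b6 [-])
[2] deliver 1→3 → N3(foll b6 [-])
[3] deliver 3→1 → ∅
[4] deliver 1→2 → N2(foll b6 [-])
[5] deliver 2→1 → N1(lead b6 [-])
[6] deliver 1→0 → N0(foll b6 [-])
[7] deliver 0→1 → ∅
[8] timeout(3) → N3(cand b13 [-])
[9] deliver 3→0 → N0(foll b13 [-])
[10] deliver 0→3 → ∅
[11] deliver 3→1 → N1(foll b13 [-])
[12] deliver 1→3 → N3(lead b13 [-])
[13] deliver 3→4 → N4(foll b13 [-])
[14] deliver 4→3 → ∅
[15] deliver 2→4 → ∅
[16] deliver 0→3 → ∅
[17] deliver 3→2 → N2(foll b13 [-])
[18] deliver 4→1 → ∅
[19] deliver 2→0 → ∅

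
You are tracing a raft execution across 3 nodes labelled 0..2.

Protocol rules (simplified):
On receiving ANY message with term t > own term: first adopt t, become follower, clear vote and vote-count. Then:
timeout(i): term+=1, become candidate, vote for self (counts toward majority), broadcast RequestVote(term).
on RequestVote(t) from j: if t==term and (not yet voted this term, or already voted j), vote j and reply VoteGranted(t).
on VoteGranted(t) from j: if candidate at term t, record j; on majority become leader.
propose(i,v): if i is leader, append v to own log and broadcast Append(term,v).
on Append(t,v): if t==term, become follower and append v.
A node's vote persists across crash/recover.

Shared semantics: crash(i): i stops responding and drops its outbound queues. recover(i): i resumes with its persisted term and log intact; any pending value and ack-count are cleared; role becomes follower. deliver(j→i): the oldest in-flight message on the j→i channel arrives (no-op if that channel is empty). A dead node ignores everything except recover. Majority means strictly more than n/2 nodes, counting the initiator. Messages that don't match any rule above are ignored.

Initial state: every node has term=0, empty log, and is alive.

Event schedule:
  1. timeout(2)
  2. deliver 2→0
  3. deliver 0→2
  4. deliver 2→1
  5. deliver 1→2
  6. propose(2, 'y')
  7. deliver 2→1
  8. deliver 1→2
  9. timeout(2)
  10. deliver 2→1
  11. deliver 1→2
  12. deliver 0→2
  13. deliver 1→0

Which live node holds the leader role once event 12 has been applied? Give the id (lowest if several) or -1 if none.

2

step 1 timeout(2): 2={cand,t=1,log=-}
step 2 deliver 2→0: 0={foll,t=1,log=-}
step 3 deliver 0→2: 2={lead,t=1,log=-}
step 4 deliver 2→1: 1={foll,t=1,log=-}
step 5 deliver 1→2: —
step 6 propose(2,'y'): 2={lead,t=1,log=y}
step 7 deliver 2→1: 1={foll,t=1,log=y}
step 8 deliver 1→2: —
step 9 timeout(2): 2={cand,t=2,log=y}
step 10 deliver 2→1: 1={foll,t=2,log=y}
step 11 deliver 1→2: 2={lead,t=2,log=y}
step 12 deliver 0→2: —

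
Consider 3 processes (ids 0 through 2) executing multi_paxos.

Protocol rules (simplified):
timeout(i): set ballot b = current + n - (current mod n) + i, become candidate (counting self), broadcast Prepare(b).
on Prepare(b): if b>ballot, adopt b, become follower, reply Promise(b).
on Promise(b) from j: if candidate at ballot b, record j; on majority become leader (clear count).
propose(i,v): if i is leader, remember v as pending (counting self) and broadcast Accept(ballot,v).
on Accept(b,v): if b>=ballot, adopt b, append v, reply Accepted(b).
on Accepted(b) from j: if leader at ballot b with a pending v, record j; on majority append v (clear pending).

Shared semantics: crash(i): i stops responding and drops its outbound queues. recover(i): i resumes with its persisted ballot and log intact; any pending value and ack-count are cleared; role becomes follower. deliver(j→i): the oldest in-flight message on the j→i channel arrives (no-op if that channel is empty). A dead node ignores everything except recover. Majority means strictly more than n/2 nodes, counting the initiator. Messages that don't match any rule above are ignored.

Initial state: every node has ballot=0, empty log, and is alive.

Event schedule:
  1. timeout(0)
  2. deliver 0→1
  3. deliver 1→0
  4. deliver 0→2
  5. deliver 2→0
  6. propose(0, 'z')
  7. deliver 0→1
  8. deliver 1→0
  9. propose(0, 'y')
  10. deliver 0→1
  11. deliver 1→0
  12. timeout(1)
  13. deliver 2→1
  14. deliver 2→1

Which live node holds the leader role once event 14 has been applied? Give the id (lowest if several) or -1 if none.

after 1 — timeout(0): n0:cand/b3/[-]
after 2 — deliver 0→1: n1:foll/b3/[-]
after 3 — deliver 1→0: n0:lead/b3/[-]
after 4 — deliver 0→2: n2:foll/b3/[-]
after 5 — deliver 2→0: ·
after 6 — propose(0,'z'): ·
after 7 — deliver 0→1: n1:foll/b3/[z]
after 8 — deliver 1→0: n0:lead/b3/[z]
after 9 — propose(0,'y'): ·
after 10 — deliver 0→1: n1:foll/b3/[z,y]
after 11 — deliver 1→0: n0:lead/b3/[z,y]
after 12 — timeout(1): n1:cand/b7/[z,y]
after 13 — deliver 2→1: ·
after 14 — deliver 2→1: ·

0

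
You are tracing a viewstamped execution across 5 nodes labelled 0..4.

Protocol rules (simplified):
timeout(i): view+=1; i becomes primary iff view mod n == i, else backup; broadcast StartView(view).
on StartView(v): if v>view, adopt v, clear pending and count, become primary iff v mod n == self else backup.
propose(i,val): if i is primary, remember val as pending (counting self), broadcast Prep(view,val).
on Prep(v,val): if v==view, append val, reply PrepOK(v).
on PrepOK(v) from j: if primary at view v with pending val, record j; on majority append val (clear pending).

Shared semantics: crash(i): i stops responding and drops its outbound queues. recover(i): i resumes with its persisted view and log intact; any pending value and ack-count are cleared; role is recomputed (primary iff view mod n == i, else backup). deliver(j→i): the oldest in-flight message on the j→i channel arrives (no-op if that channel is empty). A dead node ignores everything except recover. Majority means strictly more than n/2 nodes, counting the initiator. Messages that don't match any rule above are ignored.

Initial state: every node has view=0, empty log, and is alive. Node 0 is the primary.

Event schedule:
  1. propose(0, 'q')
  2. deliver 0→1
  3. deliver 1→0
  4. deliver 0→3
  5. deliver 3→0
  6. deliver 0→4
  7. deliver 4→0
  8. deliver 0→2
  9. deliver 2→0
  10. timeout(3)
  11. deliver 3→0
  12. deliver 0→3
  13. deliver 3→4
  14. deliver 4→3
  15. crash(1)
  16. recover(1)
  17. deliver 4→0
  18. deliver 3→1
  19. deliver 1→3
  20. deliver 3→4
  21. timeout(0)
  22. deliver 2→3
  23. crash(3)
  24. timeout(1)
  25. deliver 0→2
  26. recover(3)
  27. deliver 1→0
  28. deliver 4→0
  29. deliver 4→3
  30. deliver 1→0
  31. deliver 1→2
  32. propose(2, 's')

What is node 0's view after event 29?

2

[1] propose(0,'q') → ∅
[2] deliver 0→1 → N1(back v0 [q])
[3] deliver 1→0 → ∅
[4] deliver 0→3 → N3(back v0 [q])
[5] deliver 3→0 → N0(prim v0 [q])
[6] deliver 0→4 → N4(back v0 [q])
[7] deliver 4→0 → ∅
[8] deliver 0→2 → N2(back v0 [q])
[9] deliver 2→0 → ∅
[10] timeout(3) → N3(back v1 [q])
[11] deliver 3→0 → N0(back v1 [q])
[12] deliver 0→3 → ∅
[13] deliver 3→4 → N4(back v1 [q])
[14] deliver 4→3 → ∅
[15] crash(1) → N1(✗back v0 [q])
[16] recover(1) → N1(back v0 [q])
[17] deliver 4→0 → ∅
[18] deliver 3→1 → N1(prim v1 [q])
[19] deliver 1→3 → ∅
[20] deliver 3→4 → ∅
[21] timeout(0) → N0(back v2 [q])
[22] deliver 2→3 → ∅
[23] crash(3) → N3(✗back v1 [q])
[24] timeout(1) → N1(back v2 [q])
[25] deliver 0→2 → N2(prim v2 [q])
[26] recover(3) → N3(back v1 [q])
[27] deliver 1→0 → ∅
[28] deliver 4→0 → ∅
[29] deliver 4→3 → ∅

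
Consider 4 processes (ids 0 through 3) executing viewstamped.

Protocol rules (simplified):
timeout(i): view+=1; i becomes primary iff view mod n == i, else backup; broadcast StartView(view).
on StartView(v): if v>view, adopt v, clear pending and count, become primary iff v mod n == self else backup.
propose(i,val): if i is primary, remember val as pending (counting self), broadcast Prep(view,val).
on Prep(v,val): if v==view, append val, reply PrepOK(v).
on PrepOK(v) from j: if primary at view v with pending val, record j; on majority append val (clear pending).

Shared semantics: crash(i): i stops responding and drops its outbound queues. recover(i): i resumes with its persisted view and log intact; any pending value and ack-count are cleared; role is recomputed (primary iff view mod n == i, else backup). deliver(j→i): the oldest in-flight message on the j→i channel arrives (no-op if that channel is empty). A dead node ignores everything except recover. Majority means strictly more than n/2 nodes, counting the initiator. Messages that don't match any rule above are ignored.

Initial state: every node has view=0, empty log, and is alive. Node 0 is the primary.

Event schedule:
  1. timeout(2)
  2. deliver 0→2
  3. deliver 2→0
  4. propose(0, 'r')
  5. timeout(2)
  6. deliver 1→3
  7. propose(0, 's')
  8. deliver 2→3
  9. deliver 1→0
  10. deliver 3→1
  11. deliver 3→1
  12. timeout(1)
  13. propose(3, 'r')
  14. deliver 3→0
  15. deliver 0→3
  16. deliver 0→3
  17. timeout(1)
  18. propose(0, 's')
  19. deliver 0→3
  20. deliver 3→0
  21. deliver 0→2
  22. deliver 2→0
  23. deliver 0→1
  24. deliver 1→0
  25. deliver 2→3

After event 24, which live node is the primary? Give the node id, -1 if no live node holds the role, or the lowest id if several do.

1. timeout(2):  <2:back v1 ->
2. deliver 0→2:  nop
3. deliver 2→0:  <0:back v1 ->
4. propose(0,'r'):  nop
5. timeout(2):  <2:prim v2 ->
6. deliver 1→3:  nop
7. propose(0,'s'):  nop
8. deliver 2→3:  <3:back v1 ->
9. deliver 1→0:  nop
10. deliver 3→1:  nop
11. deliver 3→1:  nop
12. timeout(1):  <1:prim v1 ->
13. propose(3,'r'):  nop
14. deliver 3→0:  nop
15. deliver 0→3:  nop
16. deliver 0→3:  nop
17. timeout(1):  <1:back v2 ->
18. propose(0,'s'):  nop
19. deliver 0→3:  nop
20. deliver 3→0:  nop
21. deliver 0→2:  nop
22. deliver 2→0:  <0:back v2 ->
23. deliver 0→1:  nop
24. deliver 1→0:  nop

2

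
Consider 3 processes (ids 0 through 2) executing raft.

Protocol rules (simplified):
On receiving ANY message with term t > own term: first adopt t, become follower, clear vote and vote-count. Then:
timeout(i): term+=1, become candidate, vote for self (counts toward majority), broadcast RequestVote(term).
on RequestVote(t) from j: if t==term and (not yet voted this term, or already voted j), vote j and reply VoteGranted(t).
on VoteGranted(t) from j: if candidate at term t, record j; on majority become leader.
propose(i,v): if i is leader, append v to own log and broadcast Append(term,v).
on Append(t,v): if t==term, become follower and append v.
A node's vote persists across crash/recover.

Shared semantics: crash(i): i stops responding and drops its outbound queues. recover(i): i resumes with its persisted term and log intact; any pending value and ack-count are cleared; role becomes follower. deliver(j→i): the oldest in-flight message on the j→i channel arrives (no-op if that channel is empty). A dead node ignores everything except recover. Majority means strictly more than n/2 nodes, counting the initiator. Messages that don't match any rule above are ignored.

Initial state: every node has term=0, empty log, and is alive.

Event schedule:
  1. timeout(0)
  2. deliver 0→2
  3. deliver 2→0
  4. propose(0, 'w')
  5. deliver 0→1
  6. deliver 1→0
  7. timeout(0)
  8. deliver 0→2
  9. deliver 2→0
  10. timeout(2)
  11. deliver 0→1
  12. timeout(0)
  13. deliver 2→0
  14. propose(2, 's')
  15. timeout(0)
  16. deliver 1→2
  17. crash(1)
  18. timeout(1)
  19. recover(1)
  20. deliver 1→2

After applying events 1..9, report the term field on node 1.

1

after 1 — timeout(0): n0:cand/t1/[-]
after 2 — deliver 0→2: n2:foll/t1/[-]
after 3 — deliver 2→0: n0:lead/t1/[-]
after 4 — propose(0,'w'): n0:lead/t1/[w]
after 5 — deliver 0→1: n1:foll/t1/[-]
after 6 — deliver 1→0: ·
after 7 — timeout(0): n0:cand/t2/[w]
after 8 — deliver 0→2: n2:foll/t1/[w]
after 9 — deliver 2→0: ·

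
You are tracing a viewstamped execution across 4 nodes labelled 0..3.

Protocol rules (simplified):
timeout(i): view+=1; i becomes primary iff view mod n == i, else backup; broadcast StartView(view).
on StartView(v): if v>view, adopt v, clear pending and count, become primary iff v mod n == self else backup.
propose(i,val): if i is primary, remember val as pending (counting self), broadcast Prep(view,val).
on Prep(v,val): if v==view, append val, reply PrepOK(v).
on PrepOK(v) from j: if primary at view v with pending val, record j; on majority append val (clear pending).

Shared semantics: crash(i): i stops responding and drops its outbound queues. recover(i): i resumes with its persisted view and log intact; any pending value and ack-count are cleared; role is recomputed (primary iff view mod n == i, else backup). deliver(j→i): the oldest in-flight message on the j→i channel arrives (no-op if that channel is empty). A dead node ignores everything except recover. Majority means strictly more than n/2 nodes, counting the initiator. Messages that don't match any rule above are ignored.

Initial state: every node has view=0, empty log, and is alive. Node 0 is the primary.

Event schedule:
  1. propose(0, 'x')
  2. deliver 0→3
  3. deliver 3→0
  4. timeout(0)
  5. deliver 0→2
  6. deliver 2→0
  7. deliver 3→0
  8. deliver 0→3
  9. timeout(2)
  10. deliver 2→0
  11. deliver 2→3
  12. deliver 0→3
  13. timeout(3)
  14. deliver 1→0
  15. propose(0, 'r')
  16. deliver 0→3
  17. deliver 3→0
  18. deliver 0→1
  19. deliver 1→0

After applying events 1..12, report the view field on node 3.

1

step 1 propose(0,'x'): —
step 2 deliver 0→3: 3={back,v=0,log=x}
step 3 deliver 3→0: —
step 4 timeout(0): 0={back,v=1,log=-}
step 5 deliver 0→2: 2={back,v=0,log=x}
step 6 deliver 2→0: —
step 7 deliver 3→0: —
step 8 deliver 0→3: 3={back,v=1,log=x}
step 9 timeout(2): 2={back,v=1,log=x}
step 10 deliver 2→0: —
step 11 deliver 2→3: —
step 12 deliver 0→3: —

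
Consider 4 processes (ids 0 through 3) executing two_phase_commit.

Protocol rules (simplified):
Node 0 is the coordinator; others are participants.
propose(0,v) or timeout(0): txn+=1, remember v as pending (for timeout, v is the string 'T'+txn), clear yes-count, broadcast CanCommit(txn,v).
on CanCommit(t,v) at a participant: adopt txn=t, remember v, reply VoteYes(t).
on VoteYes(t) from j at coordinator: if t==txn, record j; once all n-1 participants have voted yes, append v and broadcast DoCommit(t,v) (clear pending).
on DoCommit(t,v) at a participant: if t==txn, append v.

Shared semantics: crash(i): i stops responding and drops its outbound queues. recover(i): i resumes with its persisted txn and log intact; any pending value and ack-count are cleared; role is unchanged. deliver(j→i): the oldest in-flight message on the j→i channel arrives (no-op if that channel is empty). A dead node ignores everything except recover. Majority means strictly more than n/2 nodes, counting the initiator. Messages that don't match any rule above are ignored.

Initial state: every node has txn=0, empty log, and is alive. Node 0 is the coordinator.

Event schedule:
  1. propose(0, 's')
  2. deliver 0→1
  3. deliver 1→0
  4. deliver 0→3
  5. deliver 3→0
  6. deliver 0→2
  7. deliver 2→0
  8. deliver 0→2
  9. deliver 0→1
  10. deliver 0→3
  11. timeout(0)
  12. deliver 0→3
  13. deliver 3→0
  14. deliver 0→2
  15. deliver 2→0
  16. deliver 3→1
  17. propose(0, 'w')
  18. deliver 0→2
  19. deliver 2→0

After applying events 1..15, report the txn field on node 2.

2

step 1 propose(0,'s'): 0={coor,t=1,log=-}
step 2 deliver 0→1: 1={part,t=1,log=-}
step 3 deliver 1→0: —
step 4 deliver 0→3: 3={part,t=1,log=-}
step 5 deliver 3→0: —
step 6 deliver 0→2: 2={part,t=1,log=-}
step 7 deliver 2→0: 0={coor,t=1,log=s}
step 8 deliver 0→2: 2={part,t=1,log=s}
step 9 deliver 0→1: 1={part,t=1,log=s}
step 10 deliver 0→3: 3={part,t=1,log=s}
step 11 timeout(0): 0={coor,t=2,log=s}
step 12 deliver 0→3: 3={part,t=2,log=s}
step 13 deliver 3→0: —
step 14 deliver 0→2: 2={part,t=2,log=s}
step 15 deliver 2→0: —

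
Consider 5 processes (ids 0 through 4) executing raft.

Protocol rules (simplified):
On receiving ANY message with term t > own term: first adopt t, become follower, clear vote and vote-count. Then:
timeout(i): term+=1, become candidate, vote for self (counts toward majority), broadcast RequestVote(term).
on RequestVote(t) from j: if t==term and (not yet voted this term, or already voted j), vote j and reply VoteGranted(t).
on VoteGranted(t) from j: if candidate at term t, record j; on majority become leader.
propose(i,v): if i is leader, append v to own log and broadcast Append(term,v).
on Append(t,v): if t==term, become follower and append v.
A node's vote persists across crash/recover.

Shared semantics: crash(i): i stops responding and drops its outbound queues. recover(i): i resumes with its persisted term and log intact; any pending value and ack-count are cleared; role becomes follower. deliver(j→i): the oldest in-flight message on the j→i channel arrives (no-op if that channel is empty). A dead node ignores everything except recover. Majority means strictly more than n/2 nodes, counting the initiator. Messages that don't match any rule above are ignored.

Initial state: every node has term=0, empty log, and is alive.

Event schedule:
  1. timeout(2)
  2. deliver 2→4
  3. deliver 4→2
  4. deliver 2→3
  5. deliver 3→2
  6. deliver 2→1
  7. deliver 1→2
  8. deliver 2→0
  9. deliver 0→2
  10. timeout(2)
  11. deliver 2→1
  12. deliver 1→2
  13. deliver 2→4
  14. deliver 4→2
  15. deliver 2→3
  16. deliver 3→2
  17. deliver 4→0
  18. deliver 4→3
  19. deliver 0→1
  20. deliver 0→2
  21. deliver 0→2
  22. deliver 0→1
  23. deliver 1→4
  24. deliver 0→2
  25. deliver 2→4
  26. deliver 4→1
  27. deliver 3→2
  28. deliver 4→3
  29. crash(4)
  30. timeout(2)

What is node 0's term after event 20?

1. timeout(2):  <2:cand t1 ->
2. deliver 2→4:  <4:foll t1 ->
3. deliver 4→2:  nop
4. deliver 2→3:  <3:foll t1 ->
5. deliver 3→2:  <2:lead t1 ->
6. deliver 2→1:  <1:foll t1 ->
7. deliver 1→2:  nop
8. deliver 2→0:  <0:foll t1 ->
9. deliver 0→2:  nop
10. timeout(2):  <2:cand t2 ->
11. deliver 2→1:  <1:foll t2 ->
12. deliver 1→2:  nop
13. deliver 2→4:  <4:foll t2 ->
14. deliver 4→2:  <2:lead t2 ->
15. deliver 2→3:  <3:foll t2 ->
16. deliver 3→2:  nop
17. deliver 4→0:  nop
18. deliver 4→3:  nop
19. deliver 0→1:  nop
20. deliver 0→2:  nop

1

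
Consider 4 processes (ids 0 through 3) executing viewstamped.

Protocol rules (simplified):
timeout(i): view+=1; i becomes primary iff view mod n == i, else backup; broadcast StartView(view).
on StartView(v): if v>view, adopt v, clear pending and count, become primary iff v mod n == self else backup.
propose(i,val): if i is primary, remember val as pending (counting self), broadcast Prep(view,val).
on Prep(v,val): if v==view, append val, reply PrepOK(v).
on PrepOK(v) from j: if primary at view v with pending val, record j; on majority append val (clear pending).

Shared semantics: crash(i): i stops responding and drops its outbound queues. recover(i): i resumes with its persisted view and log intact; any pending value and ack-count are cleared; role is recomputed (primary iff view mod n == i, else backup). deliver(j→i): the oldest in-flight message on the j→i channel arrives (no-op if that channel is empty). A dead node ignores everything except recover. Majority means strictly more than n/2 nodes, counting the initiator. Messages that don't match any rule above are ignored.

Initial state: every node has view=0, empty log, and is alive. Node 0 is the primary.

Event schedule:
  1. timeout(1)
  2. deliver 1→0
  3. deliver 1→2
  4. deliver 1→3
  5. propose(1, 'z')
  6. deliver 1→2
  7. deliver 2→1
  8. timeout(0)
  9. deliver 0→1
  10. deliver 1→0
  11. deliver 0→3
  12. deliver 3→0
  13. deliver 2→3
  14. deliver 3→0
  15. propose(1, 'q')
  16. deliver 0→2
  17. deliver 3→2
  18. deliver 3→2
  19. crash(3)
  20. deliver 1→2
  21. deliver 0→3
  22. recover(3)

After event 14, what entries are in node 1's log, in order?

empty

e1 timeout(1): 1[prim,v=1,-]
e2 deliver 1→0: 0[back,v=1,-]
e3 deliver 1→2: 2[back,v=1,-]
e4 deliver 1→3: 3[back,v=1,-]
e5 propose(1,'z'): ·
e6 deliver 1→2: 2[back,v=1,z]
e7 deliver 2→1: ·
e8 timeout(0): 0[back,v=2,-]
e9 deliver 0→1: 1[back,v=2,-]
e10 deliver 1→0: ·
e11 deliver 0→3: 3[back,v=2,-]
e12 deliver 3→0: ·
e13 deliver 2→3: ·
e14 deliver 3→0: ·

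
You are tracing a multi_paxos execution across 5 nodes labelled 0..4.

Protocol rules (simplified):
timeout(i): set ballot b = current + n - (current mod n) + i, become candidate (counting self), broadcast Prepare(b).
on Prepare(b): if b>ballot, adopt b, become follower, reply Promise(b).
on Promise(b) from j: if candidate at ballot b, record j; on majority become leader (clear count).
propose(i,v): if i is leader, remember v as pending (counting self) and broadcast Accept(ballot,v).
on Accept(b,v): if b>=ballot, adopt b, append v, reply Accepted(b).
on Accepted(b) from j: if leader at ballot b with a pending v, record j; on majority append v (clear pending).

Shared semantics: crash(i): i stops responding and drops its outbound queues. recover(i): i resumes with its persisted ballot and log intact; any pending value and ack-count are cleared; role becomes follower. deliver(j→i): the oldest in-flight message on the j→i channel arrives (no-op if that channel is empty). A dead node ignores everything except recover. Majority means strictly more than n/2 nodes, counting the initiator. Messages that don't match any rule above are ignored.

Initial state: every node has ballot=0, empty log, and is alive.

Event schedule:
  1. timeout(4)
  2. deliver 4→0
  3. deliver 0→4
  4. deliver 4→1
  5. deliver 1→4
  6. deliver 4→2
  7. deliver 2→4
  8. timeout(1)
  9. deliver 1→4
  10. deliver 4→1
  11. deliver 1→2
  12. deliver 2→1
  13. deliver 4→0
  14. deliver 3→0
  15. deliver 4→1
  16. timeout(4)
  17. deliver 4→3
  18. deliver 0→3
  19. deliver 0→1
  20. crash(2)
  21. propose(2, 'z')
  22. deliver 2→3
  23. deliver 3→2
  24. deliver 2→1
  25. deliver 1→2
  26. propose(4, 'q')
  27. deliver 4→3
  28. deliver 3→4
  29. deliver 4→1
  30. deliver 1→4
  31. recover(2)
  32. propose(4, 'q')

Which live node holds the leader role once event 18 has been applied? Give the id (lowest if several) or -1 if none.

step 1 timeout(4): 4={cand,b=9,log=-}
step 2 deliver 4→0: 0={foll,b=9,log=-}
step 3 deliver 0→4: —
step 4 deliver 4→1: 1={foll,b=9,log=-}
step 5 deliver 1→4: 4={lead,b=9,log=-}
step 6 deliver 4→2: 2={foll,b=9,log=-}
step 7 deliver 2→4: —
step 8 timeout(1): 1={cand,b=11,log=-}
step 9 deliver 1→4: 4={foll,b=11,log=-}
step 10 deliver 4→1: —
step 11 deliver 1→2: 2={foll,b=11,log=-}
step 12 deliver 2→1: 1={lead,b=11,log=-}
step 13 deliver 4→0: —
step 14 deliver 3→0: —
step 15 deliver 4→1: —
step 16 timeout(4): 4={cand,b=19,log=-}
step 17 deliver 4→3: 3={foll,b=9,log=-}
step 18 deliver 0→3: —

1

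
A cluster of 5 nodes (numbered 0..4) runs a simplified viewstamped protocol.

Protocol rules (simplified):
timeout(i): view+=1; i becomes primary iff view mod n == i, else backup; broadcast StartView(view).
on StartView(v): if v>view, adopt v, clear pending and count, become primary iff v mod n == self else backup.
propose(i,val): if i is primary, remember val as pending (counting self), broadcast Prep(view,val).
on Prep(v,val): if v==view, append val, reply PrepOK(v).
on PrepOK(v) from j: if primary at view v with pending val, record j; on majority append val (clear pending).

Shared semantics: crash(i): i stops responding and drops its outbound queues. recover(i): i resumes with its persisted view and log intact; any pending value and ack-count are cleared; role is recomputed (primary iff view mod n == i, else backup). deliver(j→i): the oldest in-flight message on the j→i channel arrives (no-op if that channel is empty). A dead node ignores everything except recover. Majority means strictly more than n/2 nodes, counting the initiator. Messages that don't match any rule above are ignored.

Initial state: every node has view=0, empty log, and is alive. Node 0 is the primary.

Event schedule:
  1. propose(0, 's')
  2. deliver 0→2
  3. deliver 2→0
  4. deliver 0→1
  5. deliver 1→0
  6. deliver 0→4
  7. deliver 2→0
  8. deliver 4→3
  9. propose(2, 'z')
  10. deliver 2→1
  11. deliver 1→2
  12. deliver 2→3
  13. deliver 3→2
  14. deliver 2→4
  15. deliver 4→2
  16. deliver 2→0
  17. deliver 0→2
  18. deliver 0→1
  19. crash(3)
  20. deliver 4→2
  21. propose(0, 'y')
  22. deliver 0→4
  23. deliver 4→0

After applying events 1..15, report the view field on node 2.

0

after 1 — propose(0,'s'): ·
after 2 — deliver 0→2: n2:back/v0/[s]
after 3 — deliver 2→0: ·
after 4 — deliver 0→1: n1:back/v0/[s]
after 5 — deliver 1→0: n0:prim/v0/[s]
after 6 — deliver 0→4: n4:back/v0/[s]
after 7 — deliver 2→0: ·
after 8 — deliver 4→3: ·
after 9 — propose(2,'z'): ·
after 10 — deliver 2→1: ·
after 11 — deliver 1→2: ·
after 12 — deliver 2→3: ·
after 13 — deliver 3→2: ·
after 14 — deliver 2→4: ·
after 15 — deliver 4→2: ·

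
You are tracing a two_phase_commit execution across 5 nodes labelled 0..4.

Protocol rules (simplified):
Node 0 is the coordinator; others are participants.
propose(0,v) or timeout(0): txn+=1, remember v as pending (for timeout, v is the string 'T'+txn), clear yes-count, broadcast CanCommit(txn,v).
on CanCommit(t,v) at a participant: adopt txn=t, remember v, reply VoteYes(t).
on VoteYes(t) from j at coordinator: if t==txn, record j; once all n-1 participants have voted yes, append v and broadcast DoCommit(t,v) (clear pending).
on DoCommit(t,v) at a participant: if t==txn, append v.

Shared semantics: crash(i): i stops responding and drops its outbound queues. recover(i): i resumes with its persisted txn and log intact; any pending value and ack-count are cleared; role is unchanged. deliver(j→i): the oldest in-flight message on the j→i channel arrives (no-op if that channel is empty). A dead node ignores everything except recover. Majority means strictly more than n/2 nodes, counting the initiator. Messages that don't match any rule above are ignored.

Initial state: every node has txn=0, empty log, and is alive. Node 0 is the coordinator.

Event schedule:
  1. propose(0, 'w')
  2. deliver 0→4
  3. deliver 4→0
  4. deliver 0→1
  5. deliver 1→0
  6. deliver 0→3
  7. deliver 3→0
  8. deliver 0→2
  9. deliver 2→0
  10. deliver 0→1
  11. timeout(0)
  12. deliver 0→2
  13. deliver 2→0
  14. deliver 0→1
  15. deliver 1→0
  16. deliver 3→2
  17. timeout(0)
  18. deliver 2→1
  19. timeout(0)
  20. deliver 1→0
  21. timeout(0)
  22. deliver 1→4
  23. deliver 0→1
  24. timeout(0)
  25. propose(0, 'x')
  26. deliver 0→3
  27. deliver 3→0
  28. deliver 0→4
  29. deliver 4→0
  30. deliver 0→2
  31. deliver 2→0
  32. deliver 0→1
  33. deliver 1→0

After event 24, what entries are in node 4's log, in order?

step 1 propose(0,'w'): 0={coor,t=1,log=-}
step 2 deliver 0→4: 4={part,t=1,log=-}
step 3 deliver 4→0: —
step 4 deliver 0→1: 1={part,t=1,log=-}
step 5 deliver 1→0: —
step 6 deliver 0→3: 3={part,t=1,log=-}
step 7 deliver 3→0: —
step 8 deliver 0→2: 2={part,t=1,log=-}
step 9 deliver 2→0: 0={coor,t=1,log=w}
step 10 deliver 0→1: 1={part,t=1,log=w}
step 11 timeout(0): 0={coor,t=2,log=w}
step 12 deliver 0→2: 2={part,t=1,log=w}
step 13 deliver 2→0: —
step 14 deliver 0→1: 1={part,t=2,log=w}
step 15 deliver 1→0: —
step 16 deliver 3→2: —
step 17 timeout(0): 0={coor,t=3,log=w}
step 18 deliver 2→1: —
step 19 timeout(0): 0={coor,t=4,log=w}
step 20 deliver 1→0: —
step 21 timeout(0): 0={coor,t=5,log=w}
step 22 deliver 1→4: —
step 23 deliver 0→1: 1={part,t=3,log=w}
step 24 timeout(0): 0={coor,t=6,log=w}

empty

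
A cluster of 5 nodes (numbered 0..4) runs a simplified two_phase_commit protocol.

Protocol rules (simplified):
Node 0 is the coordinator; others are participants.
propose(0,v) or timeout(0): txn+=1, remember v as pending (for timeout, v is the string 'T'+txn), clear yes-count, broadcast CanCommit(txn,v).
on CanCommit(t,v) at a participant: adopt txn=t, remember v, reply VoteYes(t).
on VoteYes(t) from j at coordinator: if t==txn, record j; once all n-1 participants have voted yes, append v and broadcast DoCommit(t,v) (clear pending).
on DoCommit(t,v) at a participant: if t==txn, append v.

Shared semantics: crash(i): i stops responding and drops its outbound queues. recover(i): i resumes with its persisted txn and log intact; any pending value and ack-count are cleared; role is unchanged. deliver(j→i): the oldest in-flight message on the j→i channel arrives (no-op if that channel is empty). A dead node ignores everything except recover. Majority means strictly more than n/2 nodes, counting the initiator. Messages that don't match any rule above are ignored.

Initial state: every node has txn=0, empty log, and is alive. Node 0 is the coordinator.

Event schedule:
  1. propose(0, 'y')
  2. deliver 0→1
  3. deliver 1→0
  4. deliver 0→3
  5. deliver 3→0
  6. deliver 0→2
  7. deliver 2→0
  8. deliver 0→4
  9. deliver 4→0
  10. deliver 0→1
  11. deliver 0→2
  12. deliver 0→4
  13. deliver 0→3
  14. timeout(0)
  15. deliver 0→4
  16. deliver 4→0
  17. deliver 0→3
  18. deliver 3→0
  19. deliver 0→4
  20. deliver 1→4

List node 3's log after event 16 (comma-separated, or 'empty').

[1] propose(0,'y') → N0(coor t1 [-])
[2] deliver 0→1 → N1(part t1 [-])
[3] deliver 1→0 → ∅
[4] deliver 0→3 → N3(part t1 [-])
[5] deliver 3→0 → ∅
[6] deliver 0→2 → N2(part t1 [-])
[7] deliver 2→0 → ∅
[8] deliver 0→4 → N4(part t1 [-])
[9] deliver 4→0 → N0(coor t1 [y])
[10] deliver 0→1 → N1(part t1 [y])
[11] deliver 0→2 → N2(part t1 [y])
[12] deliver 0→4 → N4(part t1 [y])
[13] deliver 0→3 → N3(part t1 [y])
[14] timeout(0) → N0(coor t2 [y])
[15] deliver 0→4 → N4(part t2 [y])
[16] deliver 4→0 → ∅

y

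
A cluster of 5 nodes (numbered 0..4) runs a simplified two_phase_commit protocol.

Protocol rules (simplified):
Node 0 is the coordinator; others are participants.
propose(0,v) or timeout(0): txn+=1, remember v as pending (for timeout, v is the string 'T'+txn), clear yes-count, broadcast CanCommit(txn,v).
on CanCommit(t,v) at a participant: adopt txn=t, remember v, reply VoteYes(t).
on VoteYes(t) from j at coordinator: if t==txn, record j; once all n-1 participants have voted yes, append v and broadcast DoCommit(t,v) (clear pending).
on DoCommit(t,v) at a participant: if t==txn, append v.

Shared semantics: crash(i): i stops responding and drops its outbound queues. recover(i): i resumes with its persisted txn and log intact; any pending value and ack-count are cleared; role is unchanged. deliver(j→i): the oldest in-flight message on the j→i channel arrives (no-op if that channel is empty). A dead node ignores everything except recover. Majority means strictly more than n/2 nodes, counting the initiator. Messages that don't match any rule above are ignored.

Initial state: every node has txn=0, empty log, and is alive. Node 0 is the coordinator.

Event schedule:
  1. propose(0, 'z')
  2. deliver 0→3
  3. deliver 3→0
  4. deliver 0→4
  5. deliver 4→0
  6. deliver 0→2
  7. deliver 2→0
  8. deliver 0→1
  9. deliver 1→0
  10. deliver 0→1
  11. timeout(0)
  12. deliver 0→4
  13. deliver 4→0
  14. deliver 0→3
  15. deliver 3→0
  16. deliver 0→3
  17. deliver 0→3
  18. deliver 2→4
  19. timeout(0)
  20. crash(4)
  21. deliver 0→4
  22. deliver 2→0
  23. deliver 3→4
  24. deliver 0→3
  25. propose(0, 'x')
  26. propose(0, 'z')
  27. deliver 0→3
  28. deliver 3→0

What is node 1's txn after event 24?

1

after 1 — propose(0,'z'): n0:coor/t1/[-]
after 2 — deliver 0→3: n3:part/t1/[-]
after 3 — deliver 3→0: ·
after 4 — deliver 0→4: n4:part/t1/[-]
after 5 — deliver 4→0: ·
after 6 — deliver 0→2: n2:part/t1/[-]
after 7 — deliver 2→0: ·
after 8 — deliver 0→1: n1:part/t1/[-]
after 9 — deliver 1→0: n0:coor/t1/[z]
after 10 — deliver 0→1: n1:part/t1/[z]
after 11 — timeout(0): n0:coor/t2/[z]
after 12 — deliver 0→4: n4:part/t1/[z]
after 13 — deliver 4→0: ·
after 14 — deliver 0→3: n3:part/t1/[z]
after 15 — deliver 3→0: ·
after 16 — deliver 0→3: n3:part/t2/[z]
after 17 — deliver 0→3: ·
after 18 — deliver 2→4: ·
after 19 — timeout(0): n0:coor/t3/[z]
after 20 — crash(4): n4:✗part/t1/[z]
after 21 — deliver 0→4: ·
after 22 — deliver 2→0: ·
after 23 — deliver 3→4: ·
after 24 — deliver 0→3: n3:part/t3/[z]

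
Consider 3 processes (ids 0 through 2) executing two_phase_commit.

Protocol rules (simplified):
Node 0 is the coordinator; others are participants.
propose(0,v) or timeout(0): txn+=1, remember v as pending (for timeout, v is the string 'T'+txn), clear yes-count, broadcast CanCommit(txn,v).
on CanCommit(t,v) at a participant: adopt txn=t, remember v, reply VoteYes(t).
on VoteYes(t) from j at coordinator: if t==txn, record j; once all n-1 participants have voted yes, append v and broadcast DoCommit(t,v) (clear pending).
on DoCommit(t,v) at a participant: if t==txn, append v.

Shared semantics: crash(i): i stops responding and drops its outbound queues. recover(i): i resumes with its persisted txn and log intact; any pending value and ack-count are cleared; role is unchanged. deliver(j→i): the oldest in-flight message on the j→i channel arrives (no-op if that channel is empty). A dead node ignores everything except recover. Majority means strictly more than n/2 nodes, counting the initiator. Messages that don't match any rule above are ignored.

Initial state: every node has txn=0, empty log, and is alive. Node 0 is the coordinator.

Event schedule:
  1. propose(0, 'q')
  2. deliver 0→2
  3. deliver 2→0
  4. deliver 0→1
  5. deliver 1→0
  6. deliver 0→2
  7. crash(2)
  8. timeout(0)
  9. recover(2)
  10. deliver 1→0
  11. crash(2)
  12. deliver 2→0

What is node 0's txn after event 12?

2

e1 propose(0,'q'): 0[coor,t=1,-]
e2 deliver 0→2: 2[part,t=1,-]
e3 deliver 2→0: ·
e4 deliver 0→1: 1[part,t=1,-]
e5 deliver 1→0: 0[coor,t=1,q]
e6 deliver 0→2: 2[part,t=1,q]
e7 crash(2): 2[✗part,t=1,q]
e8 timeout(0): 0[coor,t=2,q]
e9 recover(2): 2[part,t=1,q]
e10 deliver 1→0: ·
e11 crash(2): 2[✗part,t=1,q]
e12 deliver 2→0: ·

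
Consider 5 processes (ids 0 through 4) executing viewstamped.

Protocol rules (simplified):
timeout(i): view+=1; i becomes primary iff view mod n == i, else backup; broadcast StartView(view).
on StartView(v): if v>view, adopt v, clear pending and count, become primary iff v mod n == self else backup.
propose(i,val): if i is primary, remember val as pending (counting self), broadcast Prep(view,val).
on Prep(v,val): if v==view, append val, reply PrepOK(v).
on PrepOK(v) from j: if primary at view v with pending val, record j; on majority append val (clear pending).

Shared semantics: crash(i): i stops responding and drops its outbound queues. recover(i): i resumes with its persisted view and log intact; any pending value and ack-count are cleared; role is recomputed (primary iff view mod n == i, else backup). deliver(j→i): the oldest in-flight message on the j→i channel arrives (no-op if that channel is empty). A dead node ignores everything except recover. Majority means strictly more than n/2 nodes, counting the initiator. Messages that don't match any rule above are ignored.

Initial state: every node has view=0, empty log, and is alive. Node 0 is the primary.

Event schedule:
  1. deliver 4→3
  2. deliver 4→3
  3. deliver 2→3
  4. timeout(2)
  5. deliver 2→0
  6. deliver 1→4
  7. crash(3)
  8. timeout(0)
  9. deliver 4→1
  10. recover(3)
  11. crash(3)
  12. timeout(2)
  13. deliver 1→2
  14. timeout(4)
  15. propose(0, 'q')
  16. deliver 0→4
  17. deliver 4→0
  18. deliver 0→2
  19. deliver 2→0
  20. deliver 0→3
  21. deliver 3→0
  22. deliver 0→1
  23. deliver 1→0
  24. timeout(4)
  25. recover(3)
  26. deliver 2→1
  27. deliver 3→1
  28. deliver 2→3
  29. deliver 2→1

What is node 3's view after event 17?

0

e1 deliver 4→3: ·
e2 deliver 4→3: ·
e3 deliver 2→3: ·
e4 timeout(2): 2[back,v=1,-]
e5 deliver 2→0: 0[back,v=1,-]
e6 deliver 1→4: ·
e7 crash(3): 3[✗back,v=0,-]
e8 timeout(0): 0[back,v=2,-]
e9 deliver 4→1: ·
e10 recover(3): 3[back,v=0,-]
e11 crash(3): 3[✗back,v=0,-]
e12 timeout(2): 2[prim,v=2,-]
e13 deliver 1→2: ·
e14 timeout(4): 4[back,v=1,-]
e15 propose(0,'q'): ·
e16 deliver 0→4: 4[back,v=2,-]
e17 deliver 4→0: ·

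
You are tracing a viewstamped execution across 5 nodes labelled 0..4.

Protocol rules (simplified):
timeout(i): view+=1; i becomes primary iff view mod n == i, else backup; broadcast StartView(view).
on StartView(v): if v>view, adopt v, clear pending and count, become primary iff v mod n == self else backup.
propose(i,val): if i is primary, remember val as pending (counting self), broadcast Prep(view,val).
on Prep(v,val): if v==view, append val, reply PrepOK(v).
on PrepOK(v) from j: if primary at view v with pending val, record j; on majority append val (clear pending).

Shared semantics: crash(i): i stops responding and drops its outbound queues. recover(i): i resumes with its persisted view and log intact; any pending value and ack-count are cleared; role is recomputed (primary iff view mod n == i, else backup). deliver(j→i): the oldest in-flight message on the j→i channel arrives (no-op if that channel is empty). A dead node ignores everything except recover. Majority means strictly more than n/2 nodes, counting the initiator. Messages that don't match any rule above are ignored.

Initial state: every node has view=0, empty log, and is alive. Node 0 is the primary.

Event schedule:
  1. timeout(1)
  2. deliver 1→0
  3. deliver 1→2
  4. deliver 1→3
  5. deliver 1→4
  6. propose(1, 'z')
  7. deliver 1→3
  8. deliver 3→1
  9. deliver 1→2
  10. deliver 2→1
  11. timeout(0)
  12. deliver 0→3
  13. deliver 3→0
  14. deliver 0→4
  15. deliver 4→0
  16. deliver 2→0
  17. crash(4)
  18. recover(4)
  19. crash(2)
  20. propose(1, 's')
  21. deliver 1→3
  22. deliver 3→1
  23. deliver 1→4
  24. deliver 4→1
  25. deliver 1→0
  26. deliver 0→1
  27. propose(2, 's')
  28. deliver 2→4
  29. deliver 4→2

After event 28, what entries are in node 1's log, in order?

z

step 1 timeout(1): 1={prim,v=1,log=-}
step 2 deliver 1→0: 0={back,v=1,log=-}
step 3 deliver 1→2: 2={back,v=1,log=-}
step 4 deliver 1→3: 3={back,v=1,log=-}
step 5 deliver 1→4: 4={back,v=1,log=-}
step 6 propose(1,'z'): —
step 7 deliver 1→3: 3={back,v=1,log=z}
step 8 deliver 3→1: —
step 9 deliver 1→2: 2={back,v=1,log=z}
step 10 deliver 2→1: 1={prim,v=1,log=z}
step 11 timeout(0): 0={back,v=2,log=-}
step 12 deliver 0→3: 3={back,v=2,log=z}
step 13 deliver 3→0: —
step 14 deliver 0→4: 4={back,v=2,log=-}
step 15 deliver 4→0: —
step 16 deliver 2→0: —
step 17 crash(4): 4={✗back,v=2,log=-}
step 18 recover(4): 4={back,v=2,log=-}
step 19 crash(2): 2={✗back,v=1,log=z}
step 20 propose(1,'s'): —
step 21 deliver 1→3: —
step 22 deliver 3→1: —
step 23 deliver 1→4: —
step 24 deliver 4→1: —
step 25 deliver 1→0: —
step 26 deliver 0→1: 1={back,v=2,log=z}
step 27 propose(2,'s'): —
step 28 deliver 2→4: —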